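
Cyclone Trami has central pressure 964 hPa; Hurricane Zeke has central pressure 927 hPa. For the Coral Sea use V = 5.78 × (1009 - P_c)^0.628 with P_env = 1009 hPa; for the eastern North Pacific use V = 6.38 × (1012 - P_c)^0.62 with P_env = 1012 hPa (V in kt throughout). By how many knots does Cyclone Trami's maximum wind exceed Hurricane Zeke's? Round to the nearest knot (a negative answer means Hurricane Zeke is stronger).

Cyclone Trami: ΔP = 45; V ≈ 5.78 × 45^0.628 ≈ 63.12 kt.
Hurricane Zeke: ΔP = 85; V ≈ 6.38 × 85^0.62 ≈ 100.24 kt.
Difference ≈ 63.12 − 100.24 = -37.12 → -37 kt.

-37 kt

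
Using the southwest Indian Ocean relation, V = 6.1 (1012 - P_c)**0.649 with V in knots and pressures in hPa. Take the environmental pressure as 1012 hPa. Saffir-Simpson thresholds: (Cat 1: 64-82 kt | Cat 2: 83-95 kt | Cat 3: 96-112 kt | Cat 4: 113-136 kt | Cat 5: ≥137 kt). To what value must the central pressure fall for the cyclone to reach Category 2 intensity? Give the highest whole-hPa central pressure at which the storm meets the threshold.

956 hPa

Category 2 begins at V = 83 kt.
Required ΔP = (83/6.1)^(1/0.649) = 13.607^1.541 ≈ 55.84 hPa.
P_c ≤ 1012 − 55.84 = 956.16, so the highest integer P_c is 956 hPa.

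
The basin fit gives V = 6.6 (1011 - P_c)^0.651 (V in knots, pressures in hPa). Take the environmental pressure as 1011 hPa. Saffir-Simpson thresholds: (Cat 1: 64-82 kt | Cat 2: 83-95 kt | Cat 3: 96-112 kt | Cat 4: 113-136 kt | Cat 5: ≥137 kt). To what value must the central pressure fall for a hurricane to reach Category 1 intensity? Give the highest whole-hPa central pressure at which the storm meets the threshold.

Category 1 begins at V = 64 kt.
Required ΔP = (64/6.6)^(1/0.651) = 9.697^1.536 ≈ 32.78 hPa.
P_c ≤ 1011 − 32.78 = 978.22, so the highest integer P_c is 978 hPa.

978 hPa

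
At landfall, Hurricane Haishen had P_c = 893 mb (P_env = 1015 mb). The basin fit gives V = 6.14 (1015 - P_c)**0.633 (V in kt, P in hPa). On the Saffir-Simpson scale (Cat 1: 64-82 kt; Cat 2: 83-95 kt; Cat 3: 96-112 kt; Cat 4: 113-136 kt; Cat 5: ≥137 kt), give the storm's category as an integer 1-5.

ΔP = 1015 − 893 = 122 mb.
V ≈ 6.14 × 122^0.633 = 6.14 × 20.93 ≈ 128 kt.
128 kt falls in the Category 4 band.

4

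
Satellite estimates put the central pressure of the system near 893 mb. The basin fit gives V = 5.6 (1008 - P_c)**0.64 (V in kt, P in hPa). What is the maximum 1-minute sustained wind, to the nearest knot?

ΔP = 1008 − 893 = 115 mb.
115^0.64 ≈ 20.838.
V ≈ 5.6 × 20.838 ≈ 116.7 kt.

117 kt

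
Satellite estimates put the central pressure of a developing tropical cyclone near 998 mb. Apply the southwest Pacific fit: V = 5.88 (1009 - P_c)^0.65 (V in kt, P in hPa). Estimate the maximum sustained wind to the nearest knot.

28 kt

ΔP = 1009 − 998 = 11 mb.
11^0.65 ≈ 4.752.
V ≈ 5.88 × 4.752 ≈ 27.9 kt.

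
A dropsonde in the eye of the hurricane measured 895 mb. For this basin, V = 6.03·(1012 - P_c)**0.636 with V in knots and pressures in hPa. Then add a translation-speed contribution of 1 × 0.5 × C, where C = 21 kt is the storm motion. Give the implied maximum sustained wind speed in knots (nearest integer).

ΔP = 1012 − 895 = 117 mb.
117^0.636 ≈ 20.671.
V ≈ 6.03 × 20.671 ≈ 124.6 kt.
Translation term: 1 × 0.5 × 21 = 10.5 kt.
Corrected V ≈ 135.1 kt → 135 kt.

135 kt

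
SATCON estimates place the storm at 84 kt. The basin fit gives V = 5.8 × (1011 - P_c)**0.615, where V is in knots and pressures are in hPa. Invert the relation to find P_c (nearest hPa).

ΔP = (V / 5.8)^(1/0.615) = (84/5.8)^1.626.
84/5.8 = 14.483; 14.483^1.626 ≈ 77.19 hPa.
P_c = 1011 − 77.19 = 933.81 ≈ 934 hPa.

934 hPa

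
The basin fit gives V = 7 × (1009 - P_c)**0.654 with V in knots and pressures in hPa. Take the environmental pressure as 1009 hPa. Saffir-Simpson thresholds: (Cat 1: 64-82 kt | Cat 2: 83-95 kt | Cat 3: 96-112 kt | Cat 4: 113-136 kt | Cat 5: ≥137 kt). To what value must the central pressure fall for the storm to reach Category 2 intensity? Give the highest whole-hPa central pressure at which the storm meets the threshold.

965 hPa

Category 2 begins at V = 83 kt.
Required ΔP = (83/7)^(1/0.654) = 11.857^1.529 ≈ 43.87 hPa.
P_c ≤ 1009 − 43.87 = 965.13, so the highest integer P_c is 965 hPa.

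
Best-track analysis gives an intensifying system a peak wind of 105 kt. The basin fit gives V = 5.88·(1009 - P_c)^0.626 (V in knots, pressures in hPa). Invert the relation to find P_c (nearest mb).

ΔP = (V / 5.88)^(1/0.626) = (105/5.88)^1.597.
105/5.88 = 17.857; 17.857^1.597 ≈ 99.93 mb.
P_c = 1009 − 99.93 = 909.07 ≈ 909 mb.

909 mb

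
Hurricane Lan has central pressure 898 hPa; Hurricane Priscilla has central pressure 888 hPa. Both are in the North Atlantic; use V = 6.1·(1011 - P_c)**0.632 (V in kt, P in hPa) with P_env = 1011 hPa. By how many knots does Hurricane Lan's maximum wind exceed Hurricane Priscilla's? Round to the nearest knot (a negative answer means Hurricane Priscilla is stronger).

Hurricane Lan: ΔP = 113; V ≈ 6.1 × 113^0.632 ≈ 121.03 kt.
Hurricane Priscilla: ΔP = 123; V ≈ 6.1 × 123^0.632 ≈ 127.69 kt.
Difference ≈ 121.03 − 127.69 = -6.66 → -7 kt.

-7 kt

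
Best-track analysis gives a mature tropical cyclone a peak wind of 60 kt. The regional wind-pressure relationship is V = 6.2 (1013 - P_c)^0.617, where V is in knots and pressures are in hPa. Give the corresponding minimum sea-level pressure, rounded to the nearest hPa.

973 hPa

ΔP = (V / 6.2)^(1/0.617) = (60/6.2)^1.621.
60/6.2 = 9.677; 9.677^1.621 ≈ 39.60 hPa.
P_c = 1013 − 39.60 = 973.40 ≈ 973 hPa.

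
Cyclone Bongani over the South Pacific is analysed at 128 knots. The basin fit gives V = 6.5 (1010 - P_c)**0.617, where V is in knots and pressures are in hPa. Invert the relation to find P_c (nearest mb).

885 mb

ΔP = (V / 6.5)^(1/0.617) = (128/6.5)^1.621.
128/6.5 = 19.692; 19.692^1.621 ≈ 125.23 mb.
P_c = 1010 − 125.23 = 884.77 ≈ 885 mb.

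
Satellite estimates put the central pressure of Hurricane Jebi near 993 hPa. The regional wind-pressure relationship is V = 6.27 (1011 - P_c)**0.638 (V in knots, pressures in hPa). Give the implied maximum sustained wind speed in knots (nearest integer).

40 kt

ΔP = 1011 − 993 = 18 hPa.
18^0.638 ≈ 6.322.
V ≈ 6.27 × 6.322 ≈ 39.6 kt.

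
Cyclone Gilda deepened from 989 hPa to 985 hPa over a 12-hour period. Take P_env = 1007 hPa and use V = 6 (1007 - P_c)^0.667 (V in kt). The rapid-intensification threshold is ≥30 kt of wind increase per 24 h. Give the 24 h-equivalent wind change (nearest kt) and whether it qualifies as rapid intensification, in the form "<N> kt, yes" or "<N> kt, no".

12 kt, no

V₁: ΔP = 18, V ≈ 6 × 18^0.667 ≈ 41.25 kt.
V₂: ΔP = 22, V ≈ 6 × 22^0.667 ≈ 47.16 kt.
ΔV over 12 h = 5.91 kt → 24 h equivalent = 5.91 × 24/12 ≈ 11.82 kt.
12 kt < 30 kt ⇒ not rapid intensification.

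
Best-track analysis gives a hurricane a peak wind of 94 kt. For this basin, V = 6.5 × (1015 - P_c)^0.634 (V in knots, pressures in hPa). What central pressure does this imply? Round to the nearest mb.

ΔP = (V / 6.5)^(1/0.634) = (94/6.5)^1.577.
94/6.5 = 14.462; 14.462^1.577 ≈ 67.61 mb.
P_c = 1015 − 67.61 = 947.39 ≈ 947 mb.

947 mb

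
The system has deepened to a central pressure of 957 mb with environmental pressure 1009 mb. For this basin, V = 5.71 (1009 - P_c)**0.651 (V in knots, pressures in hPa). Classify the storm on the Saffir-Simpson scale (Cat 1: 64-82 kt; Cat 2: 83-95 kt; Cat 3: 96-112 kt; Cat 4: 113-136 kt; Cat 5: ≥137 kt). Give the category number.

1

ΔP = 1009 − 957 = 52 mb.
V ≈ 5.71 × 52^0.651 = 5.71 × 13.10 ≈ 75 kt.
75 kt falls in the Category 1 band.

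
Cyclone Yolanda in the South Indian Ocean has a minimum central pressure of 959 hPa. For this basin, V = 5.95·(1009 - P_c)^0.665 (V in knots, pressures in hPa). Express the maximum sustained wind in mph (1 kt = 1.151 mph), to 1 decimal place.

ΔP = 1009 − 959 = 50 hPa.
V ≈ 5.95 × 50^0.665 = 5.95 × 13.484 ≈ 80.229 kt.
80.229 × 1.151 ≈ 92.34 mph → 92.3 mph.

92.3 mph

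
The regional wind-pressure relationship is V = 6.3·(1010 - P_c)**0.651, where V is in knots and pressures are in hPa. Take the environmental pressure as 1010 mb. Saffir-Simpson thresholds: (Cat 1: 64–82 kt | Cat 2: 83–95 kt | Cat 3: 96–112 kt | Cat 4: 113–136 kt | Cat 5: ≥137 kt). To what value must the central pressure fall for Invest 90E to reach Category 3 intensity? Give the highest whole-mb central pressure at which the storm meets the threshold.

Category 3 begins at V = 96 kt.
Required ΔP = (96/6.3)^(1/0.651) = 15.238^1.536 ≈ 65.63 mb.
P_c ≤ 1010 − 65.63 = 944.37, so the highest integer P_c is 944 mb.

944 mb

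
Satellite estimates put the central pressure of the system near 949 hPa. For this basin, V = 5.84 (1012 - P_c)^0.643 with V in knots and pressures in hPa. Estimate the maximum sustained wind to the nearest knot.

84 kt

ΔP = 1012 − 949 = 63 hPa.
63^0.643 ≈ 14.354.
V ≈ 5.84 × 14.354 ≈ 83.8 kt.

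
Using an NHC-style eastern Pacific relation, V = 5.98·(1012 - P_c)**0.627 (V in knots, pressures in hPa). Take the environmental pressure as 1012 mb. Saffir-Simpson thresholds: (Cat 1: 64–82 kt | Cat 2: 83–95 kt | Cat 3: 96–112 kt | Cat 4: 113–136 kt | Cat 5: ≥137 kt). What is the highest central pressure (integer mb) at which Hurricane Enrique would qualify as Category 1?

968 mb

Category 1 begins at V = 64 kt.
Required ΔP = (64/5.98)^(1/0.627) = 10.702^1.595 ≈ 43.84 mb.
P_c ≤ 1012 − 43.84 = 968.16, so the highest integer P_c is 968 mb.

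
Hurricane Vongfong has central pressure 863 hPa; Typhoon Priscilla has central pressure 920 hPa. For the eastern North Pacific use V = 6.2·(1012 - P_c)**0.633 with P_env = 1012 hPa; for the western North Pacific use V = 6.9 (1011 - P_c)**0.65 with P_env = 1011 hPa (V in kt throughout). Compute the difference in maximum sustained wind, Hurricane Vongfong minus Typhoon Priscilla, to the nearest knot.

Hurricane Vongfong: ΔP = 149; V ≈ 6.2 × 149^0.633 ≈ 147.24 kt.
Typhoon Priscilla: ΔP = 91; V ≈ 6.9 × 91^0.65 ≈ 129.49 kt.
Difference ≈ 147.24 − 129.49 = 17.75 → 18 kt.

18 kt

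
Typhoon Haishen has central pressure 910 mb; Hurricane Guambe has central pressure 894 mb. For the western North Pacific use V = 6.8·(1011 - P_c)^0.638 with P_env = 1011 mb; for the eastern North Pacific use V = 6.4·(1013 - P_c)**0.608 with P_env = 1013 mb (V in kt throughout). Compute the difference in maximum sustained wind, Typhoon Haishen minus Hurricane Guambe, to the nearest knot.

12 kt

Typhoon Haishen: ΔP = 101; V ≈ 6.8 × 101^0.638 ≈ 129.20 kt.
Hurricane Guambe: ΔP = 119; V ≈ 6.4 × 119^0.608 ≈ 116.98 kt.
Difference ≈ 129.20 − 116.98 = 12.22 → 12 kt.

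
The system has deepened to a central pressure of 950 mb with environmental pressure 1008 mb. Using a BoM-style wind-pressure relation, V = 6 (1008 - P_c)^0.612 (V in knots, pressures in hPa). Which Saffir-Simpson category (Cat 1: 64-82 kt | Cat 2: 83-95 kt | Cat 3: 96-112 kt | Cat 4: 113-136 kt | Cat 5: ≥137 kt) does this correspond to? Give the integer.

1

ΔP = 1008 − 950 = 58 mb.
V ≈ 6 × 58^0.612 = 6 × 12.00 ≈ 72 kt.
72 kt falls in the Category 1 band.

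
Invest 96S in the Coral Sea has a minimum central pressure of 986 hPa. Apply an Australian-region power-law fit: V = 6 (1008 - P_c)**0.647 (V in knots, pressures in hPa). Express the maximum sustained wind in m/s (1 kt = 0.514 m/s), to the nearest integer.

ΔP = 1008 − 986 = 22 hPa.
V ≈ 6 × 22^0.647 = 6 × 7.388 ≈ 44.330 kt.
44.330 × 0.514 ≈ 22.79 m/s → 23 m/s.

23 m/s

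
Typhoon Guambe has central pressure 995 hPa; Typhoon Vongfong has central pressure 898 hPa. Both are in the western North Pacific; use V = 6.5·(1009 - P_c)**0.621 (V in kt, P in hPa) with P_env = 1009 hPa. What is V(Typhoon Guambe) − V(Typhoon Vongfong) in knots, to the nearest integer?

-88 kt

Typhoon Guambe: ΔP = 14; V ≈ 6.5 × 14^0.621 ≈ 33.47 kt.
Typhoon Vongfong: ΔP = 111; V ≈ 6.5 × 111^0.621 ≈ 121.08 kt.
Difference ≈ 33.47 − 121.08 = -87.61 → -88 kt.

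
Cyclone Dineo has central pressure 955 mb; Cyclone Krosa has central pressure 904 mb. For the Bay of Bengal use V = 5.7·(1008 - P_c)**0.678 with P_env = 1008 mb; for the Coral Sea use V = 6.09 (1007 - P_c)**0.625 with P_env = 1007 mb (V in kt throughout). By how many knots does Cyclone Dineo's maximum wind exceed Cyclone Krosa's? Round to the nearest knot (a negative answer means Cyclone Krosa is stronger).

-26 kt

Cyclone Dineo: ΔP = 53; V ≈ 5.7 × 53^0.678 ≈ 84.13 kt.
Cyclone Krosa: ΔP = 103; V ≈ 6.09 × 103^0.625 ≈ 110.32 kt.
Difference ≈ 84.13 − 110.32 = -26.19 → -26 kt.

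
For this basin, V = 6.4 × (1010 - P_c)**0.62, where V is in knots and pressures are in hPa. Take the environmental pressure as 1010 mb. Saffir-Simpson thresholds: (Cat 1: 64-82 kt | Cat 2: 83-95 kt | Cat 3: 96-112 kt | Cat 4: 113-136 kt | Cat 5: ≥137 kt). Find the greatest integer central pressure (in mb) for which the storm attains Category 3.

931 mb

Category 3 begins at V = 96 kt.
Required ΔP = (96/6.4)^(1/0.62) = 15.000^1.613 ≈ 78.87 mb.
P_c ≤ 1010 − 78.87 = 931.13, so the highest integer P_c is 931 mb.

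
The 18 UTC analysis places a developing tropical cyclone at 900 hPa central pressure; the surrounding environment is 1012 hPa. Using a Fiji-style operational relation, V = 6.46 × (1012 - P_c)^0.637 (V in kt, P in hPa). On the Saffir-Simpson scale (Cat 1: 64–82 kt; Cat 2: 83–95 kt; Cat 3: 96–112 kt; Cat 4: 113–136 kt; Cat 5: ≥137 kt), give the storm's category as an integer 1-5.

4

ΔP = 1012 − 900 = 112 hPa.
V ≈ 6.46 × 112^0.637 = 6.46 × 20.20 ≈ 130 kt.
130 kt falls in the Category 4 band.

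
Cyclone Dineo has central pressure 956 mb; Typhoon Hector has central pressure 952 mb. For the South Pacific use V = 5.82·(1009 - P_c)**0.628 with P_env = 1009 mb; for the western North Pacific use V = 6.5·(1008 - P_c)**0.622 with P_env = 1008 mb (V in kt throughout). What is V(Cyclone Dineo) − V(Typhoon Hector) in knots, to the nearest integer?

-9 kt

Cyclone Dineo: ΔP = 53; V ≈ 5.82 × 53^0.628 ≈ 70.43 kt.
Typhoon Hector: ΔP = 56; V ≈ 6.5 × 56^0.622 ≈ 79.49 kt.
Difference ≈ 70.43 − 79.49 = -9.06 → -9 kt.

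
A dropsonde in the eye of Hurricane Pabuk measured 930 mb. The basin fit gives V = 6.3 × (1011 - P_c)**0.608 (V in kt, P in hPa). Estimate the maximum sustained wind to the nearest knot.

ΔP = 1011 − 930 = 81 mb.
81^0.608 ≈ 14.466.
V ≈ 6.3 × 14.466 ≈ 91.1 kt.

91 kt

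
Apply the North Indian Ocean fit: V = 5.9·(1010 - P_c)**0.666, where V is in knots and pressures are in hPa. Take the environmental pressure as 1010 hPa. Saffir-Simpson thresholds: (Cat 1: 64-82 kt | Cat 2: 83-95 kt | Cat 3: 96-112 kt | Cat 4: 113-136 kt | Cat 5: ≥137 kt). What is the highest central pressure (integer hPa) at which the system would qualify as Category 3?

944 hPa

Category 3 begins at V = 96 kt.
Required ΔP = (96/5.9)^(1/0.666) = 16.271^1.502 ≈ 65.91 hPa.
P_c ≤ 1010 − 65.91 = 944.09, so the highest integer P_c is 944 hPa.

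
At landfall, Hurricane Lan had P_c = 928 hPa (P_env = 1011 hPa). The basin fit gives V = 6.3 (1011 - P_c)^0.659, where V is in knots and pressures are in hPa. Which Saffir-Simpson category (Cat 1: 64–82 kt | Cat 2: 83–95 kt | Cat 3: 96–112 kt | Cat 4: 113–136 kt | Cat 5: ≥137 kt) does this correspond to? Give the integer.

4

ΔP = 1011 − 928 = 83 hPa.
V ≈ 6.3 × 83^0.659 = 6.3 × 18.39 ≈ 116 kt.
116 kt falls in the Category 4 band.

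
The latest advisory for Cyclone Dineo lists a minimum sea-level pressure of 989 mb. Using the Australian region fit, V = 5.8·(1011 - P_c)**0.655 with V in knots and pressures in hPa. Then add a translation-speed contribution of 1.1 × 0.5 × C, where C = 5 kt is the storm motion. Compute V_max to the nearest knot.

ΔP = 1011 − 989 = 22 mb.
22^0.655 ≈ 7.573.
V ≈ 5.8 × 7.573 ≈ 43.9 kt.
Translation term: 1.1 × 0.5 × 5 = 2.75 kt.
Corrected V ≈ 46.65 kt → 47 kt.

47 kt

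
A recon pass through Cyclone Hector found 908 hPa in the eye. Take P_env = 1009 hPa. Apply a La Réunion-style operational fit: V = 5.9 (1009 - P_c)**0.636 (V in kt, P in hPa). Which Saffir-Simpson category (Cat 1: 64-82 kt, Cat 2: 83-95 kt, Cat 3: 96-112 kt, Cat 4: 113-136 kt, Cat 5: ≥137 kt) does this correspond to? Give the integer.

3

ΔP = 1009 − 908 = 101 hPa.
V ≈ 5.9 × 101^0.636 = 5.9 × 18.83 ≈ 111 kt.
111 kt falls in the Category 3 band.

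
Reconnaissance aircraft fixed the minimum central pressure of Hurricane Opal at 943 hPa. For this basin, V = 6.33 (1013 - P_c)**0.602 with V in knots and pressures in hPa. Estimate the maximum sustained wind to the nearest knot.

82 kt

ΔP = 1013 − 943 = 70 hPa.
70^0.602 ≈ 12.905.
V ≈ 6.33 × 12.905 ≈ 81.7 kt.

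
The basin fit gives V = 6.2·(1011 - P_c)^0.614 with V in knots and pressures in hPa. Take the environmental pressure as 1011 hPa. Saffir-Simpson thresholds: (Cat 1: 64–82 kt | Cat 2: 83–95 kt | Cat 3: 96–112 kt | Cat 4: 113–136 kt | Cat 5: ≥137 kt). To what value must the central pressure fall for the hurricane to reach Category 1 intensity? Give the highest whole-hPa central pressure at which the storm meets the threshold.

Category 1 begins at V = 64 kt.
Required ΔP = (64/6.2)^(1/0.614) = 10.323^1.629 ≈ 44.78 hPa.
P_c ≤ 1011 − 44.78 = 966.22, so the highest integer P_c is 966 hPa.

966 hPa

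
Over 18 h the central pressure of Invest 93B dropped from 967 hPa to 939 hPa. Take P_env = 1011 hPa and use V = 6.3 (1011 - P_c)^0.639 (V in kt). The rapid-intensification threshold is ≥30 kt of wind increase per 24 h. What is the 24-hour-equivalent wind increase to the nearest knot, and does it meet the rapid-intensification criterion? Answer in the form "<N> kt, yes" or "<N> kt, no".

V₁: ΔP = 44, V ≈ 6.3 × 44^0.639 ≈ 70.71 kt.
V₂: ΔP = 72, V ≈ 6.3 × 72^0.639 ≈ 96.87 kt.
ΔV over 18 h = 26.16 kt → 24 h equivalent = 26.16 × 24/18 ≈ 34.88 kt.
35 kt ≥ 30 kt ⇒ rapid intensification.

35 kt, yes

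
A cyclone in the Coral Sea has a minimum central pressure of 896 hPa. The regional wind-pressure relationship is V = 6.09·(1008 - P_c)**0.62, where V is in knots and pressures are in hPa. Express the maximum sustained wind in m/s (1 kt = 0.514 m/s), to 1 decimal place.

58.4 m/s

ΔP = 1008 − 896 = 112 hPa.
V ≈ 6.09 × 112^0.62 = 6.09 × 18.643 ≈ 113.536 kt.
113.536 × 0.514 ≈ 58.36 m/s → 58.4 m/s.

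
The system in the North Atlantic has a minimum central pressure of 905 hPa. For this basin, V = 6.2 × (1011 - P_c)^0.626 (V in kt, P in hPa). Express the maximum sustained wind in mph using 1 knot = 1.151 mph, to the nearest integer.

ΔP = 1011 − 905 = 106 hPa.
V ≈ 6.2 × 106^0.626 = 6.2 × 18.529 ≈ 114.877 kt.
114.877 × 1.151 ≈ 132.22 mph → 132 mph.

132 mph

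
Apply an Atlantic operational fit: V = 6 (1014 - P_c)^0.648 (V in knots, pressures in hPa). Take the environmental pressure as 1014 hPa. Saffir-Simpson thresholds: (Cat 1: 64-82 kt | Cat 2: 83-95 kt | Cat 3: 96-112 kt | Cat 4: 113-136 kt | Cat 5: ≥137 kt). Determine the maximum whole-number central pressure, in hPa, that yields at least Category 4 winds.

921 hPa

Category 4 begins at V = 113 kt.
Required ΔP = (113/6)^(1/0.648) = 18.833^1.543 ≈ 92.79 hPa.
P_c ≤ 1014 − 92.79 = 921.21, so the highest integer P_c is 921 hPa.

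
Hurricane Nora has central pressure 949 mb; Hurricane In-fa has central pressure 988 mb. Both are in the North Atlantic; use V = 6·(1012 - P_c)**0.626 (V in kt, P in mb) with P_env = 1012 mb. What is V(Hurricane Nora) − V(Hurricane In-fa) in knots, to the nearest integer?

36 kt

Hurricane Nora: ΔP = 63; V ≈ 6 × 63^0.626 ≈ 80.27 kt.
Hurricane In-fa: ΔP = 24; V ≈ 6 × 24^0.626 ≈ 43.87 kt.
Difference ≈ 80.27 − 43.87 = 36.40 → 36 kt.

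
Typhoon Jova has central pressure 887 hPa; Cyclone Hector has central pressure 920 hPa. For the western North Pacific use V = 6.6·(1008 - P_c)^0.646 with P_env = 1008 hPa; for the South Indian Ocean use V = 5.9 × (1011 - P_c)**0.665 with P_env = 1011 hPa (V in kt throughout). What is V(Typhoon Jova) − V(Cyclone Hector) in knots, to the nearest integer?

Typhoon Jova: ΔP = 121; V ≈ 6.6 × 121^0.646 ≈ 146.23 kt.
Cyclone Hector: ΔP = 91; V ≈ 5.9 × 91^0.665 ≈ 118.47 kt.
Difference ≈ 146.23 − 118.47 = 27.76 → 28 kt.

28 kt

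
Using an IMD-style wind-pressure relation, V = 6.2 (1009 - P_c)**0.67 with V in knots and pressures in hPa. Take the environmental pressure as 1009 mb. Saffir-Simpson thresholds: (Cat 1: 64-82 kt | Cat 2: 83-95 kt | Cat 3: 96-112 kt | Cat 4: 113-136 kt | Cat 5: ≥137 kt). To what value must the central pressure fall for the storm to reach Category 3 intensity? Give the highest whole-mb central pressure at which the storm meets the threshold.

Category 3 begins at V = 96 kt.
Required ΔP = (96/6.2)^(1/0.67) = 15.484^1.493 ≈ 59.70 mb.
P_c ≤ 1009 − 59.70 = 949.30, so the highest integer P_c is 949 mb.

949 mb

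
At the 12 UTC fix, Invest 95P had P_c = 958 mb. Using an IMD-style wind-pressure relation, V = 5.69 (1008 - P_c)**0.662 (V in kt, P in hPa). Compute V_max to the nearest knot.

76 kt

ΔP = 1008 − 958 = 50 mb.
50^0.662 ≈ 13.327.
V ≈ 5.69 × 13.327 ≈ 75.8 kt.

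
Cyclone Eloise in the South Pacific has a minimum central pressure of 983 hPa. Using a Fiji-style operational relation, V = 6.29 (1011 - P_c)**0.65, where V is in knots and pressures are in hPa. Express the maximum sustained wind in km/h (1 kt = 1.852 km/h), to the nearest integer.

ΔP = 1011 − 983 = 28 hPa.
V ≈ 6.29 × 28^0.65 = 6.29 × 8.723 ≈ 54.866 kt.
54.866 × 1.852 ≈ 101.61 km/h → 102 km/h.

102 km/h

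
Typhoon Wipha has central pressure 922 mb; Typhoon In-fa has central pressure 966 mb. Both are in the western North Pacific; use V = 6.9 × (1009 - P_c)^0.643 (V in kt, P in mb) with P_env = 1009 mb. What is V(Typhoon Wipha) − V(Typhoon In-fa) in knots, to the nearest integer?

44 kt

Typhoon Wipha: ΔP = 87; V ≈ 6.9 × 87^0.643 ≈ 121.89 kt.
Typhoon In-fa: ΔP = 43; V ≈ 6.9 × 43^0.643 ≈ 77.48 kt.
Difference ≈ 121.89 − 77.48 = 44.41 → 44 kt.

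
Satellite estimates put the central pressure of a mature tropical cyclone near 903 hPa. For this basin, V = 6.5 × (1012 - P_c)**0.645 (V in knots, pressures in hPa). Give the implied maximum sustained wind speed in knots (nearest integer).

ΔP = 1012 − 903 = 109 hPa.
109^0.645 ≈ 20.613.
V ≈ 6.5 × 20.613 ≈ 134.0 kt.

134 kt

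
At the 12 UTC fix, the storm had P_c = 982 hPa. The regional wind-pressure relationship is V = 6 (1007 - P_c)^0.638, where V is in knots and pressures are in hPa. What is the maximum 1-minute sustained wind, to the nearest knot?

ΔP = 1007 − 982 = 25 hPa.
25^0.638 ≈ 7.796.
V ≈ 6 × 7.796 ≈ 46.8 kt.

47 kt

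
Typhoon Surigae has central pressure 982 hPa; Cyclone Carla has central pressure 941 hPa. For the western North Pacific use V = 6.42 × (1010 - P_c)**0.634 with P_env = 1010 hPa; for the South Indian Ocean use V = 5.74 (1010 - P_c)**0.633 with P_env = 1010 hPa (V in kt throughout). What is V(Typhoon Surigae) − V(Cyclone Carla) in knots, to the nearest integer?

-31 kt

Typhoon Surigae: ΔP = 28; V ≈ 6.42 × 28^0.634 ≈ 53.09 kt.
Cyclone Carla: ΔP = 69; V ≈ 5.74 × 69^0.633 ≈ 83.73 kt.
Difference ≈ 53.09 − 83.73 = -30.64 → -31 kt.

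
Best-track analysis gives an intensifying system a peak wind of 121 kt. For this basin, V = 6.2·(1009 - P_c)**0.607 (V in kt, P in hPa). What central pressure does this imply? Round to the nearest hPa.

ΔP = (V / 6.2)^(1/0.607) = (121/6.2)^1.647.
121/6.2 = 19.516; 19.516^1.647 ≈ 133.61 hPa.
P_c = 1009 − 133.61 = 875.39 ≈ 875 hPa.

875 hPa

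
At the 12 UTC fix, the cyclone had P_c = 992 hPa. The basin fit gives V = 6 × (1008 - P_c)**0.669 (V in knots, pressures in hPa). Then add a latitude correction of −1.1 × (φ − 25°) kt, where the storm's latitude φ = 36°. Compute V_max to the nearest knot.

ΔP = 1008 − 992 = 16 hPa.
16^0.669 ≈ 6.391.
V ≈ 6 × 6.391 ≈ 38.3 kt.
Latitude correction: −1.1 × (36 − 25) = -12.1 kt.
Corrected V ≈ 26.2 kt → 26 kt.

26 kt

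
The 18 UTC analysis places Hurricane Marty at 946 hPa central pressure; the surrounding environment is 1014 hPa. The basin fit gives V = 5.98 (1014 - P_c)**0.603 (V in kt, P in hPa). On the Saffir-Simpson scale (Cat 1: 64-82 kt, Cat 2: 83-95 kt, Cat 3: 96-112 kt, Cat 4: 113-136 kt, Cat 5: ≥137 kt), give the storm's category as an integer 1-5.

ΔP = 1014 − 946 = 68 hPa.
V ≈ 5.98 × 68^0.603 = 5.98 × 12.74 ≈ 76 kt.
76 kt falls in the Category 1 band.

1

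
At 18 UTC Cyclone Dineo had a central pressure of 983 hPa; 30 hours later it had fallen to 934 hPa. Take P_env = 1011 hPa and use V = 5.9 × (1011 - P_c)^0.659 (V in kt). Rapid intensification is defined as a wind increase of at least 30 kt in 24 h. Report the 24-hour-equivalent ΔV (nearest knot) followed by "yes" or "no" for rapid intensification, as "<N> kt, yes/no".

V₁: ΔP = 28, V ≈ 5.9 × 28^0.659 ≈ 53.03 kt.
V₂: ΔP = 77, V ≈ 5.9 × 77^0.659 ≈ 103.29 kt.
ΔV over 30 h = 50.26 kt → 24 h equivalent = 50.26 × 24/30 ≈ 40.21 kt.
40 kt ≥ 30 kt ⇒ rapid intensification.

40 kt, yes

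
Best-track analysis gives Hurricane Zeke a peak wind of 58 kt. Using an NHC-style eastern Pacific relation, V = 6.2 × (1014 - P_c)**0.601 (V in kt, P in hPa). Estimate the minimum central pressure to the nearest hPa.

973 hPa

ΔP = (V / 6.2)^(1/0.601) = (58/6.2)^1.664.
58/6.2 = 9.355; 9.355^1.664 ≈ 41.28 hPa.
P_c = 1014 − 41.28 = 972.72 ≈ 973 hPa.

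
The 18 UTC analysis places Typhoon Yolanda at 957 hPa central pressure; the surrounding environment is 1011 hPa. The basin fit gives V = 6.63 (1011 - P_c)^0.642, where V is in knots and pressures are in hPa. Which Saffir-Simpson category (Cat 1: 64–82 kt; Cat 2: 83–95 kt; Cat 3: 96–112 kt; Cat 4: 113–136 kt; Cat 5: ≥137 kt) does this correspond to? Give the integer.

ΔP = 1011 − 957 = 54 hPa.
V ≈ 6.63 × 54^0.642 = 6.63 × 12.95 ≈ 86 kt.
86 kt falls in the Category 2 band.

2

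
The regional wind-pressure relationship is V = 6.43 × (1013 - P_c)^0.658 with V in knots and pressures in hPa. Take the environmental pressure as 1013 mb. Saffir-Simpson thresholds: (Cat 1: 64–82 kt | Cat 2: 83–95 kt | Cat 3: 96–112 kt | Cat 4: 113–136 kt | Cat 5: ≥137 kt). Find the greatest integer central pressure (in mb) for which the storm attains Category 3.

Category 3 begins at V = 96 kt.
Required ΔP = (96/6.43)^(1/0.658) = 14.930^1.520 ≈ 60.85 mb.
P_c ≤ 1013 − 60.85 = 952.15, so the highest integer P_c is 952 mb.

952 mb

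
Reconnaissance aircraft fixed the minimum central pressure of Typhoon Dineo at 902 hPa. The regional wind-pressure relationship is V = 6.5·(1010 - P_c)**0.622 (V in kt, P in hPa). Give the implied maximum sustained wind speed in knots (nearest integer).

120 kt

ΔP = 1010 − 902 = 108 hPa.
108^0.622 ≈ 18.399.
V ≈ 6.5 × 18.399 ≈ 119.6 kt.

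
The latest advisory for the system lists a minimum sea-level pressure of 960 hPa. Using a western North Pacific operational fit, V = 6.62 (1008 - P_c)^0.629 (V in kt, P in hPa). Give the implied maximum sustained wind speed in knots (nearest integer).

76 kt

ΔP = 1008 − 960 = 48 hPa.
48^0.629 ≈ 11.416.
V ≈ 6.62 × 11.416 ≈ 75.6 kt.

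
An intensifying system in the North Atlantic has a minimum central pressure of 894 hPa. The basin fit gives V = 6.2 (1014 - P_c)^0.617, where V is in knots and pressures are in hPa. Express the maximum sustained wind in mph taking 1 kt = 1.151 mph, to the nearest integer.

137 mph

ΔP = 1014 − 894 = 120 hPa.
V ≈ 6.2 × 120^0.617 = 6.2 × 19.180 ≈ 118.918 kt.
118.918 × 1.151 ≈ 136.87 mph → 137 mph.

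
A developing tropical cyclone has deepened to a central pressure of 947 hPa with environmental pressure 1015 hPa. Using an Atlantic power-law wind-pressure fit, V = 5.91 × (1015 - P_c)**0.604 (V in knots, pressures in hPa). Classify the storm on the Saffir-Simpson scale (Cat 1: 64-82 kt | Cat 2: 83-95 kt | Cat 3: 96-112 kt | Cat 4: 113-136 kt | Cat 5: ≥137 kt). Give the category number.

ΔP = 1015 − 947 = 68 hPa.
V ≈ 5.91 × 68^0.604 = 5.91 × 12.79 ≈ 76 kt.
76 kt falls in the Category 1 band.

1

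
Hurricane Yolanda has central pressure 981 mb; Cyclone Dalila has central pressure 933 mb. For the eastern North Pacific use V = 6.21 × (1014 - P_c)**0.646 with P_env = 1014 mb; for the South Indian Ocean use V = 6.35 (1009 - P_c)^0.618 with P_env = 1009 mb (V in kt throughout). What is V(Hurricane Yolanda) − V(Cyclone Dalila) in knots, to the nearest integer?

-33 kt

Hurricane Yolanda: ΔP = 33; V ≈ 6.21 × 33^0.646 ≈ 59.44 kt.
Cyclone Dalila: ΔP = 76; V ≈ 6.35 × 76^0.618 ≈ 92.28 kt.
Difference ≈ 59.44 − 92.28 = -32.84 → -33 kt.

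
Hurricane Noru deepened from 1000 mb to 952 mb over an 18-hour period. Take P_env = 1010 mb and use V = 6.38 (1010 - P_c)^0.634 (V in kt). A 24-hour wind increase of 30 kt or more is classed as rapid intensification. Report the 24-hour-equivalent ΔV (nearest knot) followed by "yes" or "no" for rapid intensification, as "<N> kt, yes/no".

V₁: ΔP = 10, V ≈ 6.38 × 10^0.634 ≈ 27.47 kt.
V₂: ΔP = 58, V ≈ 6.38 × 58^0.634 ≈ 83.72 kt.
ΔV over 18 h = 56.25 kt → 24 h equivalent = 56.25 × 24/18 ≈ 75.00 kt.
75 kt ≥ 30 kt ⇒ rapid intensification.

75 kt, yes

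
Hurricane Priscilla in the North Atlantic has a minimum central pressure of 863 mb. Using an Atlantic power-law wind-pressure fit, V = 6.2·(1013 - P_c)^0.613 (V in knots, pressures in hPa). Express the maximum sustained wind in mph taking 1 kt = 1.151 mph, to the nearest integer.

154 mph

ΔP = 1013 − 863 = 150 mb.
V ≈ 6.2 × 150^0.613 = 6.2 × 21.575 ≈ 133.763 kt.
133.763 × 1.151 ≈ 153.96 mph → 154 mph.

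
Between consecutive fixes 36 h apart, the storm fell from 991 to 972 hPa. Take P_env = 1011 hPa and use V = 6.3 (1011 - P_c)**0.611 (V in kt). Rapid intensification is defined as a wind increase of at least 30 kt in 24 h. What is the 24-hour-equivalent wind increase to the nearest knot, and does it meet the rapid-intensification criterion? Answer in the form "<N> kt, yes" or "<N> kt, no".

V₁: ΔP = 20, V ≈ 6.3 × 20^0.611 ≈ 39.29 kt.
V₂: ΔP = 39, V ≈ 6.3 × 39^0.611 ≈ 59.09 kt.
ΔV over 36 h = 19.80 kt → 24 h equivalent = 19.80 × 24/36 ≈ 13.20 kt.
13 kt < 30 kt ⇒ not rapid intensification.

13 kt, no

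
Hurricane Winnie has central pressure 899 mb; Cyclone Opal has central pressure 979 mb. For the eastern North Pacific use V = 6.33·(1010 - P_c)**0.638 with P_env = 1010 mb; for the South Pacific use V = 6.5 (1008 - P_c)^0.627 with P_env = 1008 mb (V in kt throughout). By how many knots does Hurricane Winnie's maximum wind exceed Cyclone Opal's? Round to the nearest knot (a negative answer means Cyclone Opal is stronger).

74 kt

Hurricane Winnie: ΔP = 111; V ≈ 6.33 × 111^0.638 ≈ 127.74 kt.
Cyclone Opal: ΔP = 29; V ≈ 6.5 × 29^0.627 ≈ 53.68 kt.
Difference ≈ 127.74 − 53.68 = 74.06 → 74 kt.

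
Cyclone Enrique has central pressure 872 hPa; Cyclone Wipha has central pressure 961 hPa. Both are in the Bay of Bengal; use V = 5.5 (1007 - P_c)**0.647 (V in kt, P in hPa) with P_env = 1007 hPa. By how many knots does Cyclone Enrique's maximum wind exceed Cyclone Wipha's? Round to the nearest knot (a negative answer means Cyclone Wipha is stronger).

66 kt

Cyclone Enrique: ΔP = 135; V ≈ 5.5 × 135^0.647 ≈ 131.43 kt.
Cyclone Wipha: ΔP = 46; V ≈ 5.5 × 46^0.647 ≈ 65.49 kt.
Difference ≈ 131.43 − 65.49 = 65.94 → 66 kt.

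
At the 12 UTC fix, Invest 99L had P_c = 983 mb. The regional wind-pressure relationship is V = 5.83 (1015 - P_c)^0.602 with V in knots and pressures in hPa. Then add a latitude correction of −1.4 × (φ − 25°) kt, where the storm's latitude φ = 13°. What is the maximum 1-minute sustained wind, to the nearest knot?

64 kt

ΔP = 1015 − 983 = 32 mb.
32^0.602 ≈ 8.056.
V ≈ 5.83 × 8.056 ≈ 47.0 kt.
Latitude correction: −1.4 × (13 − 25) = 16.8 kt.
Corrected V ≈ 63.8 kt → 64 kt.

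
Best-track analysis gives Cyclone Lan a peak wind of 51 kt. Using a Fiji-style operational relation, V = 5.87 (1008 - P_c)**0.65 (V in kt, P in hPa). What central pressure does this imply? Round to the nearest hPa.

980 hPa

ΔP = (V / 5.87)^(1/0.65) = (51/5.87)^1.538.
51/5.87 = 8.688; 8.688^1.538 ≈ 27.83 hPa.
P_c = 1008 − 27.83 = 980.17 ≈ 980 hPa.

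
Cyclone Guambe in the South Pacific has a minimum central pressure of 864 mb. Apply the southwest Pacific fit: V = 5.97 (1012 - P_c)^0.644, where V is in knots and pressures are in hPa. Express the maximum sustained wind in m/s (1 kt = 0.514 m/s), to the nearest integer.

77 m/s

ΔP = 1012 − 864 = 148 mb.
V ≈ 5.97 × 148^0.644 = 5.97 × 24.983 ≈ 149.150 kt.
149.150 × 0.514 ≈ 76.66 m/s → 77 m/s.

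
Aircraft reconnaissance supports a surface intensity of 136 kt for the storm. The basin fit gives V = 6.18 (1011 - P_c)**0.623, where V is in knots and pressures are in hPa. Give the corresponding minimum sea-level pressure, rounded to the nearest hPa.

ΔP = (V / 6.18)^(1/0.623) = (136/6.18)^1.605.
136/6.18 = 22.006; 22.006^1.605 ≈ 142.88 hPa.
P_c = 1011 − 142.88 = 868.12 ≈ 868 hPa.

868 hPa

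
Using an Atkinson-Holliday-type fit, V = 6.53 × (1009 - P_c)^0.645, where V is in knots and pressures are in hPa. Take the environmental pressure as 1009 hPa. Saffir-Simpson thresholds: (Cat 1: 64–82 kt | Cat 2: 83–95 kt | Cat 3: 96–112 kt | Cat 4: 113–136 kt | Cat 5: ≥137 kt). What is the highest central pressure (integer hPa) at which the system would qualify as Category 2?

957 hPa

Category 2 begins at V = 83 kt.
Required ΔP = (83/6.53)^(1/0.645) = 12.711^1.550 ≈ 51.51 hPa.
P_c ≤ 1009 − 51.51 = 957.49, so the highest integer P_c is 957 hPa.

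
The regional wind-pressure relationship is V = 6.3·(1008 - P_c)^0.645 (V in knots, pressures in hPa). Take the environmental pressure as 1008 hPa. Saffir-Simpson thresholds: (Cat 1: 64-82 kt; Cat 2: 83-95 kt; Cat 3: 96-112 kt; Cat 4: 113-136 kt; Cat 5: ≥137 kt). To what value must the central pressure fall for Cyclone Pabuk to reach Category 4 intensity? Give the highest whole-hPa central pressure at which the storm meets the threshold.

Category 4 begins at V = 113 kt.
Required ΔP = (113/6.3)^(1/0.645) = 17.937^1.550 ≈ 87.86 hPa.
P_c ≤ 1008 − 87.86 = 920.14, so the highest integer P_c is 920 hPa.

920 hPa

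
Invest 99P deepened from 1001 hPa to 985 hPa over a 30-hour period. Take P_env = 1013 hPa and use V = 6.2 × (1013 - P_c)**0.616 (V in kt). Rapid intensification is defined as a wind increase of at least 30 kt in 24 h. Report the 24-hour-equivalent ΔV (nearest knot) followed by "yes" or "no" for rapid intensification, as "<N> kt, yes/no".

16 kt, no

V₁: ΔP = 12, V ≈ 6.2 × 12^0.616 ≈ 28.65 kt.
V₂: ΔP = 28, V ≈ 6.2 × 28^0.616 ≈ 48.29 kt.
ΔV over 30 h = 19.64 kt → 24 h equivalent = 19.64 × 24/30 ≈ 15.71 kt.
16 kt < 30 kt ⇒ not rapid intensification.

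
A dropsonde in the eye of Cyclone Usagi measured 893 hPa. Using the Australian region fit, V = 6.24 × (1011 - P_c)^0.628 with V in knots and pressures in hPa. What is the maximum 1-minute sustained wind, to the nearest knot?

125 kt

ΔP = 1011 − 893 = 118 hPa.
118^0.628 ≈ 20.005.
V ≈ 6.24 × 20.005 ≈ 124.8 kt.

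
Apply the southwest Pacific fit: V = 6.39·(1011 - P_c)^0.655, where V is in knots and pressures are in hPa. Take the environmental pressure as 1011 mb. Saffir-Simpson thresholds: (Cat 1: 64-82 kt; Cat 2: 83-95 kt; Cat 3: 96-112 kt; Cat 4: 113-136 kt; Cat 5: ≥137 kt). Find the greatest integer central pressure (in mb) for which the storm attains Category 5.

903 mb

Category 5 begins at V = 137 kt.
Required ΔP = (137/6.39)^(1/0.655) = 21.440^1.527 ≈ 107.74 mb.
P_c ≤ 1011 − 107.74 = 903.26, so the highest integer P_c is 903 mb.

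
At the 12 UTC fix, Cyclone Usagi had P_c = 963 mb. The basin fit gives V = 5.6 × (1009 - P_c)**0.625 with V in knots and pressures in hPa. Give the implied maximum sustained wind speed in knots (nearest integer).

ΔP = 1009 − 963 = 46 mb.
46^0.625 ≈ 10.945.
V ≈ 5.6 × 10.945 ≈ 61.3 kt.

61 kt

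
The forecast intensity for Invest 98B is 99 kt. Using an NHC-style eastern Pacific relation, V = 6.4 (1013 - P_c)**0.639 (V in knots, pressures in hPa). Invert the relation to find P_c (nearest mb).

ΔP = (V / 6.4)^(1/0.639) = (99/6.4)^1.565.
99/6.4 = 15.469; 15.469^1.565 ≈ 72.68 mb.
P_c = 1013 − 72.68 = 940.32 ≈ 940 mb.

940 mb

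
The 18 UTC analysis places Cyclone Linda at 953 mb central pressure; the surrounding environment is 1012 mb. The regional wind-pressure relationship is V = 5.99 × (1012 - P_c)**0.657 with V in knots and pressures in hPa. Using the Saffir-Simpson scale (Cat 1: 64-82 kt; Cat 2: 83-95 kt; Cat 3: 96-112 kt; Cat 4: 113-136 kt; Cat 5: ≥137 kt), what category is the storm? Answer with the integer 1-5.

2

ΔP = 1012 − 953 = 59 mb.
V ≈ 5.99 × 59^0.657 = 5.99 × 14.57 ≈ 87 kt.
87 kt falls in the Category 2 band.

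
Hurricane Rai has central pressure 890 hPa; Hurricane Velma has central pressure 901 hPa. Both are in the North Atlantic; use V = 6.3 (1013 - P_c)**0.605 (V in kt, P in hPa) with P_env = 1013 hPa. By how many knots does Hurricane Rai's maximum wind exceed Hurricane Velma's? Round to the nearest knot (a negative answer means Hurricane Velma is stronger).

6 kt

Hurricane Rai: ΔP = 123; V ≈ 6.3 × 123^0.605 ≈ 115.81 kt.
Hurricane Velma: ΔP = 112; V ≈ 6.3 × 112^0.605 ≈ 109.43 kt.
Difference ≈ 115.81 − 109.43 = 6.38 → 6 kt.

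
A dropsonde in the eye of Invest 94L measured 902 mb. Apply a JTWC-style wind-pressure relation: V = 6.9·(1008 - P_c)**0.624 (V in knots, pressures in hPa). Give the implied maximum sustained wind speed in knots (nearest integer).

ΔP = 1008 − 902 = 106 mb.
106^0.624 ≈ 18.357.
V ≈ 6.9 × 18.357 ≈ 126.7 kt.

127 kt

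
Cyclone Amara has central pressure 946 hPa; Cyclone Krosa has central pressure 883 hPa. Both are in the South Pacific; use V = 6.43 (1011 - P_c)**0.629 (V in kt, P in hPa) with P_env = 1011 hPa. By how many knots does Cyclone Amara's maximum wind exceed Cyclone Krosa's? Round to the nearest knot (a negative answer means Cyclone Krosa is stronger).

-47 kt

Cyclone Amara: ΔP = 65; V ≈ 6.43 × 65^0.629 ≈ 88.82 kt.
Cyclone Krosa: ΔP = 128; V ≈ 6.43 × 128^0.629 ≈ 136.03 kt.
Difference ≈ 88.82 − 136.03 = -47.21 → -47 kt.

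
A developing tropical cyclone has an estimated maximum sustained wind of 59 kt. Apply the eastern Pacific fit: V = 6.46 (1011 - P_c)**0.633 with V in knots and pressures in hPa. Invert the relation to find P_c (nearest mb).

ΔP = (V / 6.46)^(1/0.633) = (59/6.46)^1.580.
59/6.46 = 9.133; 9.133^1.580 ≈ 32.93 mb.
P_c = 1011 − 32.93 = 978.07 ≈ 978 mb.

978 mb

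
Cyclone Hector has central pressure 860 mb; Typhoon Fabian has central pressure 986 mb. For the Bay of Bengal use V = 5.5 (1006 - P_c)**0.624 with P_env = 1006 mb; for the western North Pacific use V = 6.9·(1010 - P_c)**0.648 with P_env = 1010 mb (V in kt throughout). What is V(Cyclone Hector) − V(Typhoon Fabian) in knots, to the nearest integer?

69 kt

Cyclone Hector: ΔP = 146; V ≈ 5.5 × 146^0.624 ≈ 123.29 kt.
Typhoon Fabian: ΔP = 24; V ≈ 6.9 × 24^0.648 ≈ 54.10 kt.
Difference ≈ 123.29 − 54.10 = 69.19 → 69 kt.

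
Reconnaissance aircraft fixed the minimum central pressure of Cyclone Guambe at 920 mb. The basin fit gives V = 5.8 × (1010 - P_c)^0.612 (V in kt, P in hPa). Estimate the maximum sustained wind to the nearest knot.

91 kt

ΔP = 1010 − 920 = 90 mb.
90^0.612 ≈ 15.703.
V ≈ 5.8 × 15.703 ≈ 91.1 kt.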